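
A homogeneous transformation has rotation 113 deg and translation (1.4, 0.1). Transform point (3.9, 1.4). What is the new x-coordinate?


x' = cos(theta)*px - sin(theta)*py + tx
= -0.3907*3.9 - 0.9205*1.4 + 1.4
= -1.4126


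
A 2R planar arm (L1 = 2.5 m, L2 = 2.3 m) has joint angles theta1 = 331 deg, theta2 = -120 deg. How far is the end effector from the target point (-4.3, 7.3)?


End effector via forward kinematics:
x = L1*cos(t1) + L2*cos(t1+t2) = 0.2151
y = L1*sin(t1) + L2*sin(t1+t2) = -2.3966
Distance to target:
d = sqrt((-4.3 - 0.2151)^2 + (7.3 - -2.3966)^2)
= sqrt(20.3858 + 94.0243)
= 10.6963 m


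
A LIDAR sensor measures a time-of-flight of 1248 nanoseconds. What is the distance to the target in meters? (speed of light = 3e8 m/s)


tof = 1248 ns = 1.248e-06 s
dist = c * tof / 2
= 3e8 * 1.248e-06 / 2
= 187.2 m


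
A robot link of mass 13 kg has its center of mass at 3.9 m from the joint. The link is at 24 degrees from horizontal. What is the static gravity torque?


tau = m*g*L*cos(angle)
= 13 * 9.81 * 3.9 * cos(24 deg)
= 13 * 9.81 * 3.9 * 0.9135
= 454.3674 Nm


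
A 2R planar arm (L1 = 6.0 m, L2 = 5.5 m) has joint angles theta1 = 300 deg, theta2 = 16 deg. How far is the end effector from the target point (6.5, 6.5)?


End effector via forward kinematics:
x = L1*cos(t1) + L2*cos(t1+t2) = 6.9564
y = L1*sin(t1) + L2*sin(t1+t2) = -9.0168
Distance to target:
d = sqrt((6.5 - 6.9564)^2 + (6.5 - -9.0168)^2)
= sqrt(0.2083 + 240.7703)
= 15.5235 m


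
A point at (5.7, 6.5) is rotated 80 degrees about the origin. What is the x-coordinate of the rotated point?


x' = x*cos(theta) - y*sin(theta)
cos(80 deg) = 0.1736, sin(80 deg) = 0.9848
x' = 5.7 * 0.1736 - 6.5 * 0.9848
= 0.9898 - 6.4013
= -5.4115


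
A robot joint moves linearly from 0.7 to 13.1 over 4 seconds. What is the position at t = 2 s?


s = t/T = 2/4 = 0.5
p(t) = p0 + (pf-p0)*s
= 0.7 + (13.1 - 0.7) * 0.5
= 6.9


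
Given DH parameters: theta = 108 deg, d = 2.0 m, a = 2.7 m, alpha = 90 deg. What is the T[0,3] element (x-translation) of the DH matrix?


T[0,3] = a * cos(theta)
= 2.7 * cos(108 deg)
= 2.7 * -0.309
= -0.8343


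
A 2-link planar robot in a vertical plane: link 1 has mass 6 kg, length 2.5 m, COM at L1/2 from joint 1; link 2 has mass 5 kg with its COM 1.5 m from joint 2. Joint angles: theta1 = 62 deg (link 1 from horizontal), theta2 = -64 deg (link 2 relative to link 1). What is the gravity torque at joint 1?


Horizontal distance from joint 1 to link-1 COM:
  x_c1 = (L1/2)*cos(t1) = 1.25 * 0.4695 = 0.5868 m
Horizontal distance from joint 1 to link-2 COM:
  x_c2 = L1*cos(t1) + Lc2*cos(t1+t2)
       = 2.5*0.4695 + 1.5*0.9994 = 2.6728 m
tau1 = m1*g*x_c1 + m2*g*x_c2
     = 6*9.81*0.5868 + 5*9.81*2.6728
     = 34.5414 + 131.0991
     = 165.6405 Nm


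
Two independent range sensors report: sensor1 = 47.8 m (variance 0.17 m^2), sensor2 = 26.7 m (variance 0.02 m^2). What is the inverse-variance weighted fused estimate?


w1 = (1/var1) / (1/var1 + 1/var2)
   = 5.8824 / (5.8824 + 50.0) = 0.1053
w2 = 1 - w1 = 0.8947
fused = w1*s1 + w2*s2 = 5.0316 + 23.8895
= 28.9211 m


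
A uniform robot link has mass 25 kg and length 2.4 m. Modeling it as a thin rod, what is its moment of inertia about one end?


I = (1/3) * m * L^2
= (1/3) * 25 * 2.4^2
= 0.333333 * 25 * 5.76
= 48.0 kg*m^2


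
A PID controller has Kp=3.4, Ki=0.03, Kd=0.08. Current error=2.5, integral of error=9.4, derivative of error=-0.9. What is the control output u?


u = Kp*e + Ki*int(e) + Kd*de/dt
= 3.4*2.5 + 0.03*9.4 + 0.08*(-0.9)
= 8.5 + 0.282 + -0.072
= 8.71


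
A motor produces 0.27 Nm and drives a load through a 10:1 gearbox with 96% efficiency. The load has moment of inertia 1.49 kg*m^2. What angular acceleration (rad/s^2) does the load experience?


tau_out = tau_motor * N * eta
= 0.27 * 10 * 0.96 = 2.592 Nm
alpha = tau_out / I = 2.592 / 1.49
= 1.7396 rad/s^2


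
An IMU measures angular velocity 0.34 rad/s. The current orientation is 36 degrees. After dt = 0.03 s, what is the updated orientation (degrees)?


delta_theta = w * dt = 0.34 * 0.03 = 0.0102 rad
= 0.5844 deg
theta_new = 36 + 0.5844 = 36.5844 deg


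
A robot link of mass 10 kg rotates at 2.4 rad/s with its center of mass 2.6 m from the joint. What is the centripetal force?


F = m * omega^2 * r
= 10 * 2.4^2 * 2.6
= 10 * 5.76 * 2.6
= 149.76 N


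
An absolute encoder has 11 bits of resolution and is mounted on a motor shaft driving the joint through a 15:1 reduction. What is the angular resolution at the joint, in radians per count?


counts = 2^11 = 2048
effective counts at joint = 2048 * 15 = 30720
resolution = 2*pi / 30720
= 2.0453e-04 rad/count


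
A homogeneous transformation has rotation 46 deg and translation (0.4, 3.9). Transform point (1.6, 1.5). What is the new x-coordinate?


x' = cos(theta)*px - sin(theta)*py + tx
= 0.6947*1.6 - 0.7193*1.5 + 0.4
= 0.4324


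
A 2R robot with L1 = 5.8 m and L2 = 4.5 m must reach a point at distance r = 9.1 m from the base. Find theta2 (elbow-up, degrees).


cos(theta2) = (r^2 - L1^2 - L2^2) / (2*L1*L2)
cos(theta2) = (82.81 - 33.64 - 20.25) / 52.2
cos(theta2) = 0.554023
theta2 = 56.3566 degrees


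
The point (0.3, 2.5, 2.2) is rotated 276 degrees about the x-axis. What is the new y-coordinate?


Rotation about x-axis: y' = y*cos(theta) - z*sin(theta)
= 2.5 * 0.1045 - 2.2 * -0.9945
= 2.4493


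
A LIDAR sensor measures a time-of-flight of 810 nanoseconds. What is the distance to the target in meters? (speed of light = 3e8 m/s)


tof = 810 ns = 8.1e-07 s
dist = c * tof / 2
= 3e8 * 8.1e-07 / 2
= 121.5 m


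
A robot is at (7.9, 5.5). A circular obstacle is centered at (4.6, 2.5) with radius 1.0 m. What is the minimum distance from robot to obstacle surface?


center_dist = sqrt((7.9-4.6)^2 + (5.5-2.5)^2)
= sqrt(10.89 + 9.0)
= 4.4598
min_dist = center_dist - radius = 4.4598 - 1.0 = 3.4598 m


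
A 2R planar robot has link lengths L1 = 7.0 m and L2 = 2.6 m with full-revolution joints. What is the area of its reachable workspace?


r_max = L1 + L2 = 9.6 m
r_min = |L1 - L2| = 4.4 m
Area = pi*(r_max^2 - r_min^2)
= pi*(92.16 - 19.36)
= pi * 72.8
= 228.7079 m^2


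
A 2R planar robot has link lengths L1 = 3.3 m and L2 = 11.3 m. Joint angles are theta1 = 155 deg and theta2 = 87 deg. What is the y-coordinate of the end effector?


Convert angles to radians: theta1 = 2.7053, theta2 = 1.5184
y = L1*sin(theta1) + L2*sin(theta1+theta2)
y = 1.3946 + -9.9773
y = -8.5827


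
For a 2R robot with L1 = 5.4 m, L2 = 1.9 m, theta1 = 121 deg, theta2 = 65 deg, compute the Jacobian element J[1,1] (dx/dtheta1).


J[1,1] = -L1*sin(t1) - L2*sin(t1+t2)
= -5.4*sin(121) - 1.9*sin(186)
= -4.4301


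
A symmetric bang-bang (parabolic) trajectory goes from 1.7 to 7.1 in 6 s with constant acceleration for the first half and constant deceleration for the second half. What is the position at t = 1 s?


Symmetric rest-to-rest: each phase covers (pf-p0)/2 in time T/2. 0.5*a*(T/2)^2 = (pf-p0)/2 => a = 4*(pf-p0)/T^2
a = 4*(7.1-1.7)/6^2 = 0.6
t = 1 is in the acceleration phase (t <= T/2).
p = p0 + 0.5*a*t^2 = 1.7 + 0.5*0.6*1^2
= 2.0


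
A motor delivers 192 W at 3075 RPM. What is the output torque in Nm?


omega = 3075 * 2*pi/60 = 322.0132 rad/s
tau = P / omega = 192 / 322.0132
= 0.5962 Nm


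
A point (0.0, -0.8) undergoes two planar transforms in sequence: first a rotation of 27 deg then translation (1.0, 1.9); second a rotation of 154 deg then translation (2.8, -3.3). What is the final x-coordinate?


After transform 1:
x1 = cos(27)*0.0 - sin(27)*-0.8 + 1.0 = 1.3632
y1 = sin(27)*0.0 + cos(27)*-0.8 + 1.9 = 1.1872
After transform 2:
x2 = cos(154)*1.3632 - sin(154)*1.1872 + 2.8
= 1.0543


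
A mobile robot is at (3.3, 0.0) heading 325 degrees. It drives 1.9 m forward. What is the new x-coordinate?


x_new = x0 + d*cos(theta)
= 3.3 + 1.9*cos(325)
= 3.3 + 1.5564
= 4.8564


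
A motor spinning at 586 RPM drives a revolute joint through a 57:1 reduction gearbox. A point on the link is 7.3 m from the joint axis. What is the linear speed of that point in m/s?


omega_motor = 586 * 2*pi/60 = 61.3658 rad/s
omega_joint = omega_motor / 57 = 1.0766 rad/s
v = omega_joint * r = 1.0766 * 7.3
= 7.8591 m/s


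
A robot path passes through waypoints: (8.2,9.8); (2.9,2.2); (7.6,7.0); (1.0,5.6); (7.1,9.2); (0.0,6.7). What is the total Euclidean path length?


Segment lengths:
  seg1 = sqrt((-5.3)^2 + (-7.6)^2) = 9.2655
  seg2 = sqrt((4.7)^2 + (4.8)^2) = 6.7179
  seg3 = sqrt((-6.6)^2 + (-1.4)^2) = 6.7469
  seg4 = sqrt((6.1)^2 + (3.6)^2) = 7.0831
  seg5 = sqrt((-7.1)^2 + (-2.5)^2) = 7.5273
Total = 37.3406


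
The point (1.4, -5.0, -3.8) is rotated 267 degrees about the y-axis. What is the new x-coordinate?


Rotation about y-axis: x' = x*cos(theta) + z*sin(theta)
= 1.4 * -0.0523 + -3.8 * -0.9986
= 3.7215


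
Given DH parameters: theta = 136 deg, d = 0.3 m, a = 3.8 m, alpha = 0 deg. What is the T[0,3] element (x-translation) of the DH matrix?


T[0,3] = a * cos(theta)
= 3.8 * cos(136 deg)
= 3.8 * -0.7193
= -2.7335


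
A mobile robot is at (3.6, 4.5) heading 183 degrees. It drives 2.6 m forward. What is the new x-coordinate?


x_new = x0 + d*cos(theta)
= 3.6 + 2.6*cos(183)
= 3.6 + -2.5964
= 1.0036


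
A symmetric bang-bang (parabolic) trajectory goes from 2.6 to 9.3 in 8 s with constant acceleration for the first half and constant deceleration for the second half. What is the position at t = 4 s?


Symmetric rest-to-rest: each phase covers (pf-p0)/2 in time T/2. 0.5*a*(T/2)^2 = (pf-p0)/2 => a = 4*(pf-p0)/T^2
a = 4*(9.3-2.6)/8^2 = 0.4188
t = 4 is in the acceleration phase (t <= T/2).
p = p0 + 0.5*a*t^2 = 2.6 + 0.5*0.4188*4^2
= 5.95


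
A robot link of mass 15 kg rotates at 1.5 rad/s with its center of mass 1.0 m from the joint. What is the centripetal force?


F = m * omega^2 * r
= 15 * 1.5^2 * 1.0
= 15 * 2.25 * 1.0
= 33.75 N


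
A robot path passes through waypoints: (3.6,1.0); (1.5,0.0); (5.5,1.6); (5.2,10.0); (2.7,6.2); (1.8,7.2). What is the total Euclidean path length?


Segment lengths:
  seg1 = sqrt((-2.1)^2 + (-1.0)^2) = 2.3259
  seg2 = sqrt((4.0)^2 + (1.6)^2) = 4.3081
  seg3 = sqrt((-0.3)^2 + (8.4)^2) = 8.4054
  seg4 = sqrt((-2.5)^2 + (-3.8)^2) = 4.5486
  seg5 = sqrt((-0.9)^2 + (1.0)^2) = 1.3454
Total = 20.9334


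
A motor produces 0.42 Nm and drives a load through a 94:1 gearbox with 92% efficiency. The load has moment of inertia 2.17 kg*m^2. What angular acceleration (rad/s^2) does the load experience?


tau_out = tau_motor * N * eta
= 0.42 * 94 * 0.92 = 36.3216 Nm
alpha = tau_out / I = 36.3216 / 2.17
= 16.7381 rad/s^2


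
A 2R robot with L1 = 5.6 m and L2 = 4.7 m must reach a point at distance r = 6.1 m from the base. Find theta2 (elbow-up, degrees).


cos(theta2) = (r^2 - L1^2 - L2^2) / (2*L1*L2)
cos(theta2) = (37.21 - 31.36 - 22.09) / 52.64
cos(theta2) = -0.308511
theta2 = 107.9695 degrees


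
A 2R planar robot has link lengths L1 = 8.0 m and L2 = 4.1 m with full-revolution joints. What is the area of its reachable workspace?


r_max = L1 + L2 = 12.1 m
r_min = |L1 - L2| = 3.9 m
Area = pi*(r_max^2 - r_min^2)
= pi*(146.41 - 15.21)
= pi * 131.2
= 412.177 m^2


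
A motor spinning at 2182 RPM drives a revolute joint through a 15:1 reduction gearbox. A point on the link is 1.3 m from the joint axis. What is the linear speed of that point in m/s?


omega_motor = 2182 * 2*pi/60 = 228.4985 rad/s
omega_joint = omega_motor / 15 = 15.2332 rad/s
v = omega_joint * r = 15.2332 * 1.3
= 19.8032 m/s


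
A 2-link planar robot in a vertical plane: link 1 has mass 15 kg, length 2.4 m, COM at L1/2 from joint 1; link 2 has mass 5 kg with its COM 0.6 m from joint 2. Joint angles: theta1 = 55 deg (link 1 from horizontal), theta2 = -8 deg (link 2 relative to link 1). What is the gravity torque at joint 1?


Horizontal distance from joint 1 to link-1 COM:
  x_c1 = (L1/2)*cos(t1) = 1.2 * 0.5736 = 0.6883 m
Horizontal distance from joint 1 to link-2 COM:
  x_c2 = L1*cos(t1) + Lc2*cos(t1+t2)
       = 2.4*0.5736 + 0.6*0.682 = 1.7858 m
tau1 = m1*g*x_c1 + m2*g*x_c2
     = 15*9.81*0.6883 + 5*9.81*1.7858
     = 101.2821 + 87.5926
     = 188.8748 Nm


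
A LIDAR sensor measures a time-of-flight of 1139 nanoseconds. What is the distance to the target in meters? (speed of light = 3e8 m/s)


tof = 1139 ns = 1.139e-06 s
dist = c * tof / 2
= 3e8 * 1.139e-06 / 2
= 170.85 m


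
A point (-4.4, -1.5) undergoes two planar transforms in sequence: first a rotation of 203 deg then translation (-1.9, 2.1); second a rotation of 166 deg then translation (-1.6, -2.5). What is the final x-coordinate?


After transform 1:
x1 = cos(203)*-4.4 - sin(203)*-1.5 + -1.9 = 1.5641
y1 = sin(203)*-4.4 + cos(203)*-1.5 + 2.1 = 5.2
After transform 2:
x2 = cos(166)*1.5641 - sin(166)*5.2 + -1.6
= -4.3757


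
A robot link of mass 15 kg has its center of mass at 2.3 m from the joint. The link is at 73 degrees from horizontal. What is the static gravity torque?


tau = m*g*L*cos(angle)
= 15 * 9.81 * 2.3 * cos(73 deg)
= 15 * 9.81 * 2.3 * 0.2924
= 98.9517 Nm


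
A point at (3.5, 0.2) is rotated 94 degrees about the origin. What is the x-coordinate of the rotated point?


x' = x*cos(theta) - y*sin(theta)
cos(94 deg) = -0.0698, sin(94 deg) = 0.9976
x' = 3.5 * -0.0698 - 0.2 * 0.9976
= -0.2441 - 0.1995
= -0.4437


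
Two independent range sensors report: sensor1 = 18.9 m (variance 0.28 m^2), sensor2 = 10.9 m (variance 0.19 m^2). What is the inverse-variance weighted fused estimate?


w1 = (1/var1) / (1/var1 + 1/var2)
   = 3.5714 / (3.5714 + 5.2632) = 0.4043
w2 = 1 - w1 = 0.5957
fused = w1*s1 + w2*s2 = 7.6404 + 6.4936
= 14.134 m


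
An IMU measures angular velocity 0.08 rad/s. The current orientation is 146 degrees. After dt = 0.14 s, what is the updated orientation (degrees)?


delta_theta = w * dt = 0.08 * 0.14 = 0.0112 rad
= 0.6417 deg
theta_new = 146 + 0.6417 = 146.6417 deg


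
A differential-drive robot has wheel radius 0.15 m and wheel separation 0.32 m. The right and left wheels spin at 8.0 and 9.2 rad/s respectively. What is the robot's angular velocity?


vR = r*wR = 0.15*8.0 = 1.2 m/s
vL = r*wL = 0.15*9.2 = 1.38 m/s
v = (vR+vL)/2 = 1.29 m/s
omega = (vR-vL)/L = -0.5625 rad/s
angular velocity = -0.5625 rad/s


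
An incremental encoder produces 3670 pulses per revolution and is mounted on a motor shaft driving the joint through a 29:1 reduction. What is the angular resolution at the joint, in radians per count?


counts per rev = 3670
effective counts at joint = 3670 * 29 = 106430
resolution = 2*pi / 106430
= 5.9036e-05 rad/count


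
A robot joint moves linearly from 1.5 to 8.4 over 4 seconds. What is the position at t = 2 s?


s = t/T = 2/4 = 0.5
p(t) = p0 + (pf-p0)*s
= 1.5 + (8.4 - 1.5) * 0.5
= 4.95


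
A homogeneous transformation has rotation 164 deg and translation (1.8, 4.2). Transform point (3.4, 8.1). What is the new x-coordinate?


x' = cos(theta)*px - sin(theta)*py + tx
= -0.9613*3.4 - 0.2756*8.1 + 1.8
= -3.701


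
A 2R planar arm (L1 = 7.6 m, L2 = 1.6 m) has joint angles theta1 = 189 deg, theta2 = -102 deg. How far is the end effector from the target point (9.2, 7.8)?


End effector via forward kinematics:
x = L1*cos(t1) + L2*cos(t1+t2) = -7.4227
y = L1*sin(t1) + L2*sin(t1+t2) = 0.4089
Distance to target:
d = sqrt((9.2 - -7.4227)^2 + (7.8 - 0.4089)^2)
= sqrt(276.314 + 54.6283)
= 18.1918 m


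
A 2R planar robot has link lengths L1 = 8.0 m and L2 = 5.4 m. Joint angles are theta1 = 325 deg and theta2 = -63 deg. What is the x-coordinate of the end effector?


Convert angles to radians: theta1 = 5.6723, theta2 = -1.0996
x = L1*cos(theta1) + L2*cos(theta1+theta2)
x = 6.5532 + -0.7515
x = 5.8017


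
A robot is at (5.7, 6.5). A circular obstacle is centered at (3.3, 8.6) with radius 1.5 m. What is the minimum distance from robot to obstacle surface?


center_dist = sqrt((5.7-3.3)^2 + (6.5-8.6)^2)
= sqrt(5.76 + 4.41)
= 3.189
min_dist = center_dist - radius = 3.189 - 1.5 = 1.689 m


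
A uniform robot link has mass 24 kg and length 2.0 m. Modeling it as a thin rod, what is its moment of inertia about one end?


I = (1/3) * m * L^2
= (1/3) * 24 * 2.0^2
= 0.333333 * 24 * 4.0
= 32.0 kg*m^2


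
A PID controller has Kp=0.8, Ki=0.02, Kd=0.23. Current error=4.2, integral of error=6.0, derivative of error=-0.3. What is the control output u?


u = Kp*e + Ki*int(e) + Kd*de/dt
= 0.8*4.2 + 0.02*6.0 + 0.23*(-0.3)
= 3.36 + 0.12 + -0.069
= 3.411


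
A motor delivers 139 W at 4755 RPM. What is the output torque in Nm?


omega = 4755 * 2*pi/60 = 497.9424 rad/s
tau = P / omega = 139 / 497.9424
= 0.2791 Nm


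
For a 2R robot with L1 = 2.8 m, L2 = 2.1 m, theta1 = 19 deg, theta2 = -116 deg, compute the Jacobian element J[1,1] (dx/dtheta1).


J[1,1] = -L1*sin(t1) - L2*sin(t1+t2)
= -2.8*sin(19) - 2.1*sin(-97)
= 1.1728


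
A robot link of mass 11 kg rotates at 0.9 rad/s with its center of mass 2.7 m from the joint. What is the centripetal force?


F = m * omega^2 * r
= 11 * 0.9^2 * 2.7
= 11 * 0.81 * 2.7
= 24.057 N


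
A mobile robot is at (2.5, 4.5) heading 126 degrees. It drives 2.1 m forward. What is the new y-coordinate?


y_new = y0 + d*sin(theta)
= 4.5 + 2.1*sin(126)
= 4.5 + 1.6989
= 6.1989


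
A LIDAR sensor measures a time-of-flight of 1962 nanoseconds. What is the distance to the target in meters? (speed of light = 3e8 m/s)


tof = 1962 ns = 1.962e-06 s
dist = c * tof / 2
= 3e8 * 1.962e-06 / 2
= 294.3 m


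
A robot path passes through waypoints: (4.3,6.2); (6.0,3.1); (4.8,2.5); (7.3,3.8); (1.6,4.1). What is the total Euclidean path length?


Segment lengths:
  seg1 = sqrt((1.7)^2 + (-3.1)^2) = 3.5355
  seg2 = sqrt((-1.2)^2 + (-0.6)^2) = 1.3416
  seg3 = sqrt((2.5)^2 + (1.3)^2) = 2.8178
  seg4 = sqrt((-5.7)^2 + (0.3)^2) = 5.7079
Total = 13.4029


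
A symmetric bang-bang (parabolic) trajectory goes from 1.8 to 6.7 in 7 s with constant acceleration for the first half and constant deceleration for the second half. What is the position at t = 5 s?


Symmetric rest-to-rest: each phase covers (pf-p0)/2 in time T/2. 0.5*a*(T/2)^2 = (pf-p0)/2 => a = 4*(pf-p0)/T^2
a = 4*(6.7-1.8)/7^2 = 0.4
t = 5 is in the deceleration phase (t > T/2).
p = pf - 0.5*a*(T-t)^2 = 6.7 - 0.5*0.4*2^2
= 5.9


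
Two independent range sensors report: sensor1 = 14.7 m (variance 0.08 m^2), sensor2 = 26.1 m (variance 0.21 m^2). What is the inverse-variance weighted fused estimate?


w1 = (1/var1) / (1/var1 + 1/var2)
   = 12.5 / (12.5 + 4.7619) = 0.7241
w2 = 1 - w1 = 0.2759
fused = w1*s1 + w2*s2 = 10.6448 + 7.2
= 17.8448 m


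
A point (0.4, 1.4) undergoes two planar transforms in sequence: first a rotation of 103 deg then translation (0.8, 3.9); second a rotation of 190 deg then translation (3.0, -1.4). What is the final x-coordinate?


After transform 1:
x1 = cos(103)*0.4 - sin(103)*1.4 + 0.8 = -0.6541
y1 = sin(103)*0.4 + cos(103)*1.4 + 3.9 = 3.9748
After transform 2:
x2 = cos(190)*-0.6541 - sin(190)*3.9748 + 3.0
= 4.3344


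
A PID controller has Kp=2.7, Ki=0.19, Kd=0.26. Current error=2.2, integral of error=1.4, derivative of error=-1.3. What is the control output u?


u = Kp*e + Ki*int(e) + Kd*de/dt
= 2.7*2.2 + 0.19*1.4 + 0.26*(-1.3)
= 5.94 + 0.266 + -0.338
= 5.868


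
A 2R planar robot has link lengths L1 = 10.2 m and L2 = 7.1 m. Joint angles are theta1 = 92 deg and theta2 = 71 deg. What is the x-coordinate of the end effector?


Convert angles to radians: theta1 = 1.6057, theta2 = 1.2392
x = L1*cos(theta1) + L2*cos(theta1+theta2)
x = -0.356 + -6.7898
x = -7.1457


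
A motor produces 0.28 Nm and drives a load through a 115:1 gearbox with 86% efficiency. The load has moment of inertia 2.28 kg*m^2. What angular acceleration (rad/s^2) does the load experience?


tau_out = tau_motor * N * eta
= 0.28 * 115 * 0.86 = 27.692 Nm
alpha = tau_out / I = 27.692 / 2.28
= 12.1456 rad/s^2


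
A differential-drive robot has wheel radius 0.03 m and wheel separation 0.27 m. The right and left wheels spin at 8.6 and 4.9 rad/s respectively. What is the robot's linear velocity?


vR = r*wR = 0.03*8.6 = 0.258 m/s
vL = r*wL = 0.03*4.9 = 0.147 m/s
v = (vR+vL)/2 = 0.2025 m/s
omega = (vR-vL)/L = 0.4111 rad/s
linear velocity = 0.2025 m/s


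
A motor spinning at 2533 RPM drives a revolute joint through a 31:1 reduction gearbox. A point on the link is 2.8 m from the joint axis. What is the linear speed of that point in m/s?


omega_motor = 2533 * 2*pi/60 = 265.2551 rad/s
omega_joint = omega_motor / 31 = 8.5566 rad/s
v = omega_joint * r = 8.5566 * 2.8
= 23.9585 m/s


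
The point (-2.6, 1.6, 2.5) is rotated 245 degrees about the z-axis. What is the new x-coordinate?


Rotation about z-axis: x' = x*cos(theta) - y*sin(theta)
= -2.6 * -0.4226 - 1.6 * -0.9063
= 2.5489


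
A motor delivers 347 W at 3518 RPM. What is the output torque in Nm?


omega = 3518 * 2*pi/60 = 368.4041 rad/s
tau = P / omega = 347 / 368.4041
= 0.9419 Nm


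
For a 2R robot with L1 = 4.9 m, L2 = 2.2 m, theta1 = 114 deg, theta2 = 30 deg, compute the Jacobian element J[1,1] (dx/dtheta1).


J[1,1] = -L1*sin(t1) - L2*sin(t1+t2)
= -4.9*sin(114) - 2.2*sin(144)
= -5.7695


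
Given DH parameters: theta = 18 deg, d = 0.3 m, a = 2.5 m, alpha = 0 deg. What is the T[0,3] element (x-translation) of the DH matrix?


T[0,3] = a * cos(theta)
= 2.5 * cos(18 deg)
= 2.5 * 0.9511
= 2.3776


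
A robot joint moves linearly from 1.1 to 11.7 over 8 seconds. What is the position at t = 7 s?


s = t/T = 7/8 = 0.875
p(t) = p0 + (pf-p0)*s
= 1.1 + (11.7 - 1.1) * 0.875
= 10.375


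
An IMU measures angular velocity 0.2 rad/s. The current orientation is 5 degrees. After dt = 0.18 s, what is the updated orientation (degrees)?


delta_theta = w * dt = 0.2 * 0.18 = 0.036 rad
= 2.0626 deg
theta_new = 5 + 2.0626 = 7.0626 deg


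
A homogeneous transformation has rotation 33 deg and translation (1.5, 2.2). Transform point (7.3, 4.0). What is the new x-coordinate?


x' = cos(theta)*px - sin(theta)*py + tx
= 0.8387*7.3 - 0.5446*4.0 + 1.5
= 5.4437


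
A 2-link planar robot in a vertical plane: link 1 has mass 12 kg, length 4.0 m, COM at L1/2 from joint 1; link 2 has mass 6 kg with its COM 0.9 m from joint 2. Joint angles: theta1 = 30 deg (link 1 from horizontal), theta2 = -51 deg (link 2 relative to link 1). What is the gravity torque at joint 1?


Horizontal distance from joint 1 to link-1 COM:
  x_c1 = (L1/2)*cos(t1) = 2.0 * 0.866 = 1.7321 m
Horizontal distance from joint 1 to link-2 COM:
  x_c2 = L1*cos(t1) + Lc2*cos(t1+t2)
       = 4.0*0.866 + 0.9*0.9336 = 4.3043 m
tau1 = m1*g*x_c1 + m2*g*x_c2
     = 12*9.81*1.7321 + 6*9.81*4.3043
     = 203.897 + 253.3525
     = 457.2495 Nm


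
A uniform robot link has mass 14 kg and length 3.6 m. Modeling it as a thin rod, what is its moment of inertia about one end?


I = (1/3) * m * L^2
= (1/3) * 14 * 3.6^2
= 0.333333 * 14 * 12.96
= 60.48 kg*m^2


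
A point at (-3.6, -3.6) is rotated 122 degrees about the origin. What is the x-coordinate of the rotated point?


x' = x*cos(theta) - y*sin(theta)
cos(122 deg) = -0.5299, sin(122 deg) = 0.848
x' = -3.6 * -0.5299 - -3.6 * 0.848
= 1.9077 - -3.053
= 4.9607


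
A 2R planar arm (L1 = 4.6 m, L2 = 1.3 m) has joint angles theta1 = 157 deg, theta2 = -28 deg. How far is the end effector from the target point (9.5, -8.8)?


End effector via forward kinematics:
x = L1*cos(t1) + L2*cos(t1+t2) = -5.0524
y = L1*sin(t1) + L2*sin(t1+t2) = 2.8077
Distance to target:
d = sqrt((9.5 - -5.0524)^2 + (-8.8 - 2.8077)^2)
= sqrt(211.7735 + 134.7376)
= 18.6148 m


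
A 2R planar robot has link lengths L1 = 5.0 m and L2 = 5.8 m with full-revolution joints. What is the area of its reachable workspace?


r_max = L1 + L2 = 10.8 m
r_min = |L1 - L2| = 0.8 m
Area = pi*(r_max^2 - r_min^2)
= pi*(116.64 - 0.64)
= pi * 116.0
= 364.4247 m^2


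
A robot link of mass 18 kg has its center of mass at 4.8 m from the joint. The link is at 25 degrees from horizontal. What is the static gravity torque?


tau = m*g*L*cos(angle)
= 18 * 9.81 * 4.8 * cos(25 deg)
= 18 * 9.81 * 4.8 * 0.9063
= 768.172 Nm


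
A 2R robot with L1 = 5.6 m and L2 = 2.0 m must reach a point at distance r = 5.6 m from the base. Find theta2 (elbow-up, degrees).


cos(theta2) = (r^2 - L1^2 - L2^2) / (2*L1*L2)
cos(theta2) = (31.36 - 31.36 - 4.0) / 22.4
cos(theta2) = -0.178571
theta2 = 100.2866 degrees


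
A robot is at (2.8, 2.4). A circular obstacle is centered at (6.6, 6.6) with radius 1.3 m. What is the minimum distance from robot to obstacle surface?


center_dist = sqrt((2.8-6.6)^2 + (2.4-6.6)^2)
= sqrt(14.44 + 17.64)
= 5.6639
min_dist = center_dist - radius = 5.6639 - 1.3 = 4.3639 m


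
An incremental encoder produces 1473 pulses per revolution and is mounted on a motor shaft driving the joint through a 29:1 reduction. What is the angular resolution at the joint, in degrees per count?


counts per rev = 1473
effective counts at joint = 1473 * 29 = 42717
resolution = 360 / 42717
= 0.0084 deg/count


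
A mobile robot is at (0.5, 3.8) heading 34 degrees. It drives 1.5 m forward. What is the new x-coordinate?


x_new = x0 + d*cos(theta)
= 0.5 + 1.5*cos(34)
= 0.5 + 1.2436
= 1.7436


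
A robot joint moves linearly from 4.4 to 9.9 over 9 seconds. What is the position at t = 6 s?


s = t/T = 6/9 = 0.6667
p(t) = p0 + (pf-p0)*s
= 4.4 + (9.9 - 4.4) * 0.6667
= 8.0667


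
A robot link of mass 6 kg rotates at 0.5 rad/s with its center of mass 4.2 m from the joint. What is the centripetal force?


F = m * omega^2 * r
= 6 * 0.5^2 * 4.2
= 6 * 0.25 * 4.2
= 6.3 N


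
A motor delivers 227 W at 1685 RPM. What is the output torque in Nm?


omega = 1685 * 2*pi/60 = 176.4528 rad/s
tau = P / omega = 227 / 176.4528
= 1.2865 Nm


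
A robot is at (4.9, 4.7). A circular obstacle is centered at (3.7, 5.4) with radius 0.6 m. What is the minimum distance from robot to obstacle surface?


center_dist = sqrt((4.9-3.7)^2 + (4.7-5.4)^2)
= sqrt(1.44 + 0.49)
= 1.3892
min_dist = center_dist - radius = 1.3892 - 0.6 = 0.7892 m


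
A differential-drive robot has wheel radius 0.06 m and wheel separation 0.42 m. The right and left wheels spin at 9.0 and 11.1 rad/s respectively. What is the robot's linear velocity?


vR = r*wR = 0.06*9.0 = 0.54 m/s
vL = r*wL = 0.06*11.1 = 0.666 m/s
v = (vR+vL)/2 = 0.603 m/s
omega = (vR-vL)/L = -0.3 rad/s
linear velocity = 0.603 m/s


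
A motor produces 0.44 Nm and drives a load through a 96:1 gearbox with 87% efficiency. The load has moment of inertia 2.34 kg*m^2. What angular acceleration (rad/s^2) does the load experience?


tau_out = tau_motor * N * eta
= 0.44 * 96 * 0.87 = 36.7488 Nm
alpha = tau_out / I = 36.7488 / 2.34
= 15.7046 rad/s^2


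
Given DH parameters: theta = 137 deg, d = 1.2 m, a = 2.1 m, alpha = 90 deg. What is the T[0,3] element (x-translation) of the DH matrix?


T[0,3] = a * cos(theta)
= 2.1 * cos(137 deg)
= 2.1 * -0.7314
= -1.5358


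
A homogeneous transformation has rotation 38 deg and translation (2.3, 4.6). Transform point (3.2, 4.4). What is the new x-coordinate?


x' = cos(theta)*px - sin(theta)*py + tx
= 0.788*3.2 - 0.6157*4.4 + 2.3
= 2.1127


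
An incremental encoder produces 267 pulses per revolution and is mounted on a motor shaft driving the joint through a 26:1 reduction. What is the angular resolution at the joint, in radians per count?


counts per rev = 267
effective counts at joint = 267 * 26 = 6942
resolution = 2*pi / 6942
= 9.0510e-04 rad/count


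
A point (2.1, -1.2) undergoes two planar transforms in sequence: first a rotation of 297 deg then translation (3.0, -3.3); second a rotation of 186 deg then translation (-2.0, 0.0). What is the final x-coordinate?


After transform 1:
x1 = cos(297)*2.1 - sin(297)*-1.2 + 3.0 = 2.8842
y1 = sin(297)*2.1 + cos(297)*-1.2 + -3.3 = -5.7159
After transform 2:
x2 = cos(186)*2.8842 - sin(186)*-5.7159 + -2.0
= -5.4658


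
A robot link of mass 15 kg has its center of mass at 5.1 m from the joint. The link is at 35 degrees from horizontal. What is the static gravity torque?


tau = m*g*L*cos(angle)
= 15 * 9.81 * 5.1 * cos(35 deg)
= 15 * 9.81 * 5.1 * 0.8192
= 614.7449 Nm


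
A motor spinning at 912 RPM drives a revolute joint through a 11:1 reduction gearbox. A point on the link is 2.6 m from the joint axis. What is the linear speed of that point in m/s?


omega_motor = 912 * 2*pi/60 = 95.5044 rad/s
omega_joint = omega_motor / 11 = 8.6822 rad/s
v = omega_joint * r = 8.6822 * 2.6
= 22.5738 m/s


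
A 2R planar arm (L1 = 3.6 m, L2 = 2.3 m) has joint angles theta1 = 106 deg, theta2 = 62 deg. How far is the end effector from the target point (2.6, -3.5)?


End effector via forward kinematics:
x = L1*cos(t1) + L2*cos(t1+t2) = -3.242
y = L1*sin(t1) + L2*sin(t1+t2) = 3.9387
Distance to target:
d = sqrt((2.6 - -3.242)^2 + (-3.5 - 3.9387)^2)
= sqrt(34.1294 + 55.3348)
= 9.4586 m


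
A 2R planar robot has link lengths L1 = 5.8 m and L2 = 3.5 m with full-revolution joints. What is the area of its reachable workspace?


r_max = L1 + L2 = 9.3 m
r_min = |L1 - L2| = 2.3 m
Area = pi*(r_max^2 - r_min^2)
= pi*(86.49 - 5.29)
= pi * 81.2
= 255.0973 m^2


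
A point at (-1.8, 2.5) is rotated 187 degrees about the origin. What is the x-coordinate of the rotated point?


x' = x*cos(theta) - y*sin(theta)
cos(187 deg) = -0.9925, sin(187 deg) = -0.1219
x' = -1.8 * -0.9925 - 2.5 * -0.1219
= 1.7866 - -0.3047
= 2.0913


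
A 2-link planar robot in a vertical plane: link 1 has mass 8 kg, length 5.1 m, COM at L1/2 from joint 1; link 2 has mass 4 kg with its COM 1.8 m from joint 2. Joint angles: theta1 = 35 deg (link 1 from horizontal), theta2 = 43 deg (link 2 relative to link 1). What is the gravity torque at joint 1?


Horizontal distance from joint 1 to link-1 COM:
  x_c1 = (L1/2)*cos(t1) = 2.55 * 0.8192 = 2.0888 m
Horizontal distance from joint 1 to link-2 COM:
  x_c2 = L1*cos(t1) + Lc2*cos(t1+t2)
       = 5.1*0.8192 + 1.8*0.2079 = 4.5519 m
tau1 = m1*g*x_c1 + m2*g*x_c2
     = 8*9.81*2.0888 + 4*9.81*4.5519
     = 163.932 + 178.6172
     = 342.5492 Nm


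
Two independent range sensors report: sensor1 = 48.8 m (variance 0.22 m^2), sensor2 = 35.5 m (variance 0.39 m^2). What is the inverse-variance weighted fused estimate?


w1 = (1/var1) / (1/var1 + 1/var2)
   = 4.5455 / (4.5455 + 2.5641) = 0.6393
w2 = 1 - w1 = 0.3607
fused = w1*s1 + w2*s2 = 31.2 + 12.8033
= 44.0033 m


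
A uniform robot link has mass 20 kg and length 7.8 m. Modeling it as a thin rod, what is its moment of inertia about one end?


I = (1/3) * m * L^2
= (1/3) * 20 * 7.8^2
= 0.333333 * 20 * 60.84
= 405.6 kg*m^2


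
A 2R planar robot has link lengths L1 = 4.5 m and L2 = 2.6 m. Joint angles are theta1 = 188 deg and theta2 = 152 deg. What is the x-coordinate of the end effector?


Convert angles to radians: theta1 = 3.2812, theta2 = 2.6529
x = L1*cos(theta1) + L2*cos(theta1+theta2)
x = -4.4562 + 2.4432
x = -2.013


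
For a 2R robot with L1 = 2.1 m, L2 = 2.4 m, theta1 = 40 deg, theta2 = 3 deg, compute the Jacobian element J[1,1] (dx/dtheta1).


J[1,1] = -L1*sin(t1) - L2*sin(t1+t2)
= -2.1*sin(40) - 2.4*sin(43)
= -2.9867


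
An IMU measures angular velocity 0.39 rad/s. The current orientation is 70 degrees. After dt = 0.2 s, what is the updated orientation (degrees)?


delta_theta = w * dt = 0.39 * 0.2 = 0.078 rad
= 4.4691 deg
theta_new = 70 + 4.4691 = 74.4691 deg


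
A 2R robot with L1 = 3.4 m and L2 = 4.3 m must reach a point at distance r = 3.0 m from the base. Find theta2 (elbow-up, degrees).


cos(theta2) = (r^2 - L1^2 - L2^2) / (2*L1*L2)
cos(theta2) = (9.0 - 11.56 - 18.49) / 29.24
cos(theta2) = -0.719904
theta2 = 136.0466 degrees


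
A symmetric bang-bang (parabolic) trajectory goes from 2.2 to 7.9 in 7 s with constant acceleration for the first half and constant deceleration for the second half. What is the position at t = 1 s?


Symmetric rest-to-rest: each phase covers (pf-p0)/2 in time T/2. 0.5*a*(T/2)^2 = (pf-p0)/2 => a = 4*(pf-p0)/T^2
a = 4*(7.9-2.2)/7^2 = 0.4653
t = 1 is in the acceleration phase (t <= T/2).
p = p0 + 0.5*a*t^2 = 2.2 + 0.5*0.4653*1^2
= 2.4327


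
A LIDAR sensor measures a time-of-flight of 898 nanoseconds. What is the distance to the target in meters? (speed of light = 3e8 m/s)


tof = 898 ns = 8.98e-07 s
dist = c * tof / 2
= 3e8 * 8.98e-07 / 2
= 134.7 m


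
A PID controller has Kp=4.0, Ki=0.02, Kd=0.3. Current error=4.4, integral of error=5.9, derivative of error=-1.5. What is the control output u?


u = Kp*e + Ki*int(e) + Kd*de/dt
= 4.0*4.4 + 0.02*5.9 + 0.3*(-1.5)
= 17.6 + 0.118 + -0.45
= 17.268


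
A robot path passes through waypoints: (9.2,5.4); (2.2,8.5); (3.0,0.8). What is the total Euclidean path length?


Segment lengths:
  seg1 = sqrt((-7.0)^2 + (3.1)^2) = 7.6557
  seg2 = sqrt((0.8)^2 + (-7.7)^2) = 7.7414
Total = 15.3972


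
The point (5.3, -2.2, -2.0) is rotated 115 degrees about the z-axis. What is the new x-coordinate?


Rotation about z-axis: x' = x*cos(theta) - y*sin(theta)
= 5.3 * -0.4226 - -2.2 * 0.9063
= -0.246


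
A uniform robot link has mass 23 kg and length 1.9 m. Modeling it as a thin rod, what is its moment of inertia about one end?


I = (1/3) * m * L^2
= (1/3) * 23 * 1.9^2
= 0.333333 * 23 * 3.61
= 27.6767 kg*m^2


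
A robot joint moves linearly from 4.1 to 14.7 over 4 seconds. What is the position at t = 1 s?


s = t/T = 1/4 = 0.25
p(t) = p0 + (pf-p0)*s
= 4.1 + (14.7 - 4.1) * 0.25
= 6.75


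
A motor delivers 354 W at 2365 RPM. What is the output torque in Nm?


omega = 2365 * 2*pi/60 = 247.6622 rad/s
tau = P / omega = 354 / 247.6622
= 1.4294 Nm


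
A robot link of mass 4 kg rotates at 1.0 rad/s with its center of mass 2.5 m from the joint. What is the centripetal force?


F = m * omega^2 * r
= 4 * 1.0^2 * 2.5
= 4 * 1.0 * 2.5
= 10.0 N


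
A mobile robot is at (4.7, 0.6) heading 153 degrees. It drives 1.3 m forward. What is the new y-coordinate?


y_new = y0 + d*sin(theta)
= 0.6 + 1.3*sin(153)
= 0.6 + 0.5902
= 1.1902


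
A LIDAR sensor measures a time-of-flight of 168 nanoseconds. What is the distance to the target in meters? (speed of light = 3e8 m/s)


tof = 168 ns = 1.68e-07 s
dist = c * tof / 2
= 3e8 * 1.68e-07 / 2
= 25.2 m


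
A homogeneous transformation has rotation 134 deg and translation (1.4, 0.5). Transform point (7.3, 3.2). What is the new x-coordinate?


x' = cos(theta)*px - sin(theta)*py + tx
= -0.6947*7.3 - 0.7193*3.2 + 1.4
= -5.9729


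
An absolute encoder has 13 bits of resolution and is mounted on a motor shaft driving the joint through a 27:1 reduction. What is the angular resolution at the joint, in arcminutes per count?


counts = 2^13 = 8192
effective counts at joint = 8192 * 27 = 221184
resolution = 360*60 / 221184
= 0.0977 arcmin/count


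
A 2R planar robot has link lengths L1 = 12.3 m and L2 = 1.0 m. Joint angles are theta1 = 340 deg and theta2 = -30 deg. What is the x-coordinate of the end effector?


Convert angles to radians: theta1 = 5.9341, theta2 = -0.5236
x = L1*cos(theta1) + L2*cos(theta1+theta2)
x = 11.5582 + 0.6428
x = 12.201


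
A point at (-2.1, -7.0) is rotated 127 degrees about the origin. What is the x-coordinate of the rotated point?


x' = x*cos(theta) - y*sin(theta)
cos(127 deg) = -0.6018, sin(127 deg) = 0.7986
x' = -2.1 * -0.6018 - -7.0 * 0.7986
= 1.2638 - -5.5904
= 6.8543


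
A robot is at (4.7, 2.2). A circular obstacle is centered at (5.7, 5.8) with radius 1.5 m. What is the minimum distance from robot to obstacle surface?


center_dist = sqrt((4.7-5.7)^2 + (2.2-5.8)^2)
= sqrt(1.0 + 12.96)
= 3.7363
min_dist = center_dist - radius = 3.7363 - 1.5 = 2.2363 m


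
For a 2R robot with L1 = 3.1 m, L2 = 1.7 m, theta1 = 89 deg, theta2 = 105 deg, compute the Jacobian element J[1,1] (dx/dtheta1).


J[1,1] = -L1*sin(t1) - L2*sin(t1+t2)
= -3.1*sin(89) - 1.7*sin(194)
= -2.6883


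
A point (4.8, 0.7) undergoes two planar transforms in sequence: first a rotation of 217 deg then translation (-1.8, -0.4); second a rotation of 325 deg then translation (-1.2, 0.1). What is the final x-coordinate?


After transform 1:
x1 = cos(217)*4.8 - sin(217)*0.7 + -1.8 = -5.2122
y1 = sin(217)*4.8 + cos(217)*0.7 + -0.4 = -3.8478
After transform 2:
x2 = cos(325)*-5.2122 - sin(325)*-3.8478 + -1.2
= -7.6766


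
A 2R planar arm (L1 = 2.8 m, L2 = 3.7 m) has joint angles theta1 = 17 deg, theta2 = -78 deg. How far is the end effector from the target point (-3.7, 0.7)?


End effector via forward kinematics:
x = L1*cos(t1) + L2*cos(t1+t2) = 4.4714
y = L1*sin(t1) + L2*sin(t1+t2) = -2.4175
Distance to target:
d = sqrt((-3.7 - 4.4714)^2 + (0.7 - -2.4175)^2)
= sqrt(66.7726 + 9.7185)
= 8.7459 m


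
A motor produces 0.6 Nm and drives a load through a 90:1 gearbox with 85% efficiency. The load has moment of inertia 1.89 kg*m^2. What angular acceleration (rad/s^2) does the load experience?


tau_out = tau_motor * N * eta
= 0.6 * 90 * 0.85 = 45.9 Nm
alpha = tau_out / I = 45.9 / 1.89
= 24.2857 rad/s^2


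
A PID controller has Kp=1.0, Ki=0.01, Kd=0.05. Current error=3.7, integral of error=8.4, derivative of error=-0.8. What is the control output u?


u = Kp*e + Ki*int(e) + Kd*de/dt
= 1.0*3.7 + 0.01*8.4 + 0.05*(-0.8)
= 3.7 + 0.084 + -0.04
= 3.744


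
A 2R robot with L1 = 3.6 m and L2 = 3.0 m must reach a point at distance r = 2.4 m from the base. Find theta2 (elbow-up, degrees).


cos(theta2) = (r^2 - L1^2 - L2^2) / (2*L1*L2)
cos(theta2) = (5.76 - 12.96 - 9.0) / 21.6
cos(theta2) = -0.75
theta2 = 138.5904 degrees


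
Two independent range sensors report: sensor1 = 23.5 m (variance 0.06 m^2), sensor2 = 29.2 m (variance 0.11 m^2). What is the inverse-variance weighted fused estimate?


w1 = (1/var1) / (1/var1 + 1/var2)
   = 16.6667 / (16.6667 + 9.0909) = 0.6471
w2 = 1 - w1 = 0.3529
fused = w1*s1 + w2*s2 = 15.2059 + 10.3059
= 25.5118 m


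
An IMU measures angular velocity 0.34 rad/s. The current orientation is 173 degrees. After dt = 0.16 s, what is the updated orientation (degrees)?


delta_theta = w * dt = 0.34 * 0.16 = 0.0544 rad
= 3.1169 deg
theta_new = 173 + 3.1169 = 176.1169 deg


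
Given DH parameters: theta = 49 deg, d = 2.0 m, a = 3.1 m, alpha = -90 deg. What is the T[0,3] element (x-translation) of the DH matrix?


T[0,3] = a * cos(theta)
= 3.1 * cos(49 deg)
= 3.1 * 0.6561
= 2.0338


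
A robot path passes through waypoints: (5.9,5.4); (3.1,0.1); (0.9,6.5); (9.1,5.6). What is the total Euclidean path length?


Segment lengths:
  seg1 = sqrt((-2.8)^2 + (-5.3)^2) = 5.9942
  seg2 = sqrt((-2.2)^2 + (6.4)^2) = 6.7676
  seg3 = sqrt((8.2)^2 + (-0.9)^2) = 8.2492
Total = 21.011


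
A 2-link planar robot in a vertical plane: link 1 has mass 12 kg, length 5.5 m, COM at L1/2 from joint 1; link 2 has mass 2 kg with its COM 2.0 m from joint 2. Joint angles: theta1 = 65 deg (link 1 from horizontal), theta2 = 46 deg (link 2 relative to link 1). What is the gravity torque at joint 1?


Horizontal distance from joint 1 to link-1 COM:
  x_c1 = (L1/2)*cos(t1) = 2.75 * 0.4226 = 1.1622 m
Horizontal distance from joint 1 to link-2 COM:
  x_c2 = L1*cos(t1) + Lc2*cos(t1+t2)
       = 5.5*0.4226 + 2.0*-0.3584 = 1.6077 m
tau1 = m1*g*x_c1 + m2*g*x_c2
     = 12*9.81*1.1622 + 2*9.81*1.6077
     = 136.8142 + 31.5424
     = 168.3566 Nm


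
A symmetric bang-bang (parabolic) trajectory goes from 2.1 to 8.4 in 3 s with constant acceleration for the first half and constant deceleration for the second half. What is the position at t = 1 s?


Symmetric rest-to-rest: each phase covers (pf-p0)/2 in time T/2. 0.5*a*(T/2)^2 = (pf-p0)/2 => a = 4*(pf-p0)/T^2
a = 4*(8.4-2.1)/3^2 = 2.8
t = 1 is in the acceleration phase (t <= T/2).
p = p0 + 0.5*a*t^2 = 2.1 + 0.5*2.8*1^2
= 3.5
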